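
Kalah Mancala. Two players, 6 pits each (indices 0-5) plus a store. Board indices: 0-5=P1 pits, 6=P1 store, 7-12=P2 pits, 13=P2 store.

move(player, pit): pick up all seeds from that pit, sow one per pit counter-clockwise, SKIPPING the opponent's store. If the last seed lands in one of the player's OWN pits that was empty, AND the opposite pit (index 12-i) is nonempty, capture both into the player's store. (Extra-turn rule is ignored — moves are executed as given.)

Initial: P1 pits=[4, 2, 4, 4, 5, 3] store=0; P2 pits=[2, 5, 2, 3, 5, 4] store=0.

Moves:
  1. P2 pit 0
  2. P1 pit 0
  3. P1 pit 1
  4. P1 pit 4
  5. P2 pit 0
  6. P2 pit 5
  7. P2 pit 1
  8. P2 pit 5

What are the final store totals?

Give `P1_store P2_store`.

Answer: 1 3

Derivation:
Move 1: P2 pit0 -> P1=[4,2,4,4,5,3](0) P2=[0,6,3,3,5,4](0)
Move 2: P1 pit0 -> P1=[0,3,5,5,6,3](0) P2=[0,6,3,3,5,4](0)
Move 3: P1 pit1 -> P1=[0,0,6,6,7,3](0) P2=[0,6,3,3,5,4](0)
Move 4: P1 pit4 -> P1=[0,0,6,6,0,4](1) P2=[1,7,4,4,6,4](0)
Move 5: P2 pit0 -> P1=[0,0,6,6,0,4](1) P2=[0,8,4,4,6,4](0)
Move 6: P2 pit5 -> P1=[1,1,7,6,0,4](1) P2=[0,8,4,4,6,0](1)
Move 7: P2 pit1 -> P1=[2,2,8,6,0,4](1) P2=[0,0,5,5,7,1](2)
Move 8: P2 pit5 -> P1=[2,2,8,6,0,4](1) P2=[0,0,5,5,7,0](3)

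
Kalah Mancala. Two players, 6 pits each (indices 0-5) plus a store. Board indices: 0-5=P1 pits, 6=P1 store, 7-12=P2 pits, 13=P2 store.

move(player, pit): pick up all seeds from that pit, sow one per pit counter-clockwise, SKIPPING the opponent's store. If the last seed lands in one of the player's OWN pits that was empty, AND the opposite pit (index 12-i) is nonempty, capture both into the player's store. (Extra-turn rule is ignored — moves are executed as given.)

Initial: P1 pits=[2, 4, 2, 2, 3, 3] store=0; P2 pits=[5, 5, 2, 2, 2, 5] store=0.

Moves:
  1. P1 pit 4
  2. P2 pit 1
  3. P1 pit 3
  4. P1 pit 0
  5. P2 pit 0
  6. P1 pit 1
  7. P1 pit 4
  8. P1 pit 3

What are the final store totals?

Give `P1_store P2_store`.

Answer: 5 2

Derivation:
Move 1: P1 pit4 -> P1=[2,4,2,2,0,4](1) P2=[6,5,2,2,2,5](0)
Move 2: P2 pit1 -> P1=[2,4,2,2,0,4](1) P2=[6,0,3,3,3,6](1)
Move 3: P1 pit3 -> P1=[2,4,2,0,1,5](1) P2=[6,0,3,3,3,6](1)
Move 4: P1 pit0 -> P1=[0,5,3,0,1,5](1) P2=[6,0,3,3,3,6](1)
Move 5: P2 pit0 -> P1=[0,5,3,0,1,5](1) P2=[0,1,4,4,4,7](2)
Move 6: P1 pit1 -> P1=[0,0,4,1,2,6](2) P2=[0,1,4,4,4,7](2)
Move 7: P1 pit4 -> P1=[0,0,4,1,0,7](3) P2=[0,1,4,4,4,7](2)
Move 8: P1 pit3 -> P1=[0,0,4,0,0,7](5) P2=[0,0,4,4,4,7](2)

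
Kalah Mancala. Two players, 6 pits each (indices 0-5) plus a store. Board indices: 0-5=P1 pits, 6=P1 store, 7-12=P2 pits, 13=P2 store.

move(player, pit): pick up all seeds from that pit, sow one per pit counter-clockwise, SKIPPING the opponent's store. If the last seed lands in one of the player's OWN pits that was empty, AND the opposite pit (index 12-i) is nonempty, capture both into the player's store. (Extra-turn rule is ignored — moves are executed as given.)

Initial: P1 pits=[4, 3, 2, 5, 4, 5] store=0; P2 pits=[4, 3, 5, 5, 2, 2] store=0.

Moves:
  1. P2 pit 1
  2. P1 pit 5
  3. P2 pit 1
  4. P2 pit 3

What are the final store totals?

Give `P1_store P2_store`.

Move 1: P2 pit1 -> P1=[4,3,2,5,4,5](0) P2=[4,0,6,6,3,2](0)
Move 2: P1 pit5 -> P1=[4,3,2,5,4,0](1) P2=[5,1,7,7,3,2](0)
Move 3: P2 pit1 -> P1=[4,3,2,5,4,0](1) P2=[5,0,8,7,3,2](0)
Move 4: P2 pit3 -> P1=[5,4,3,6,4,0](1) P2=[5,0,8,0,4,3](1)

Answer: 1 1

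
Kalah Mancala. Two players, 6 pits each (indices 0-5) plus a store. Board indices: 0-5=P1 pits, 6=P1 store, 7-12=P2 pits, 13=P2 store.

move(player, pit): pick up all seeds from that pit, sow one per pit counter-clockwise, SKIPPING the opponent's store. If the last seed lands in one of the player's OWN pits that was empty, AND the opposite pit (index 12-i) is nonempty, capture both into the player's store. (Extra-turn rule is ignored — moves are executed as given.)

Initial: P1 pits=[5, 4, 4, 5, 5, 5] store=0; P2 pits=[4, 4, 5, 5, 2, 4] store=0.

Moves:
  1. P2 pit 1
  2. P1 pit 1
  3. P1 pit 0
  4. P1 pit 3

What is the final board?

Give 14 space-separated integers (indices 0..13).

Move 1: P2 pit1 -> P1=[5,4,4,5,5,5](0) P2=[4,0,6,6,3,5](0)
Move 2: P1 pit1 -> P1=[5,0,5,6,6,6](0) P2=[4,0,6,6,3,5](0)
Move 3: P1 pit0 -> P1=[0,1,6,7,7,7](0) P2=[4,0,6,6,3,5](0)
Move 4: P1 pit3 -> P1=[0,1,6,0,8,8](1) P2=[5,1,7,7,3,5](0)

Answer: 0 1 6 0 8 8 1 5 1 7 7 3 5 0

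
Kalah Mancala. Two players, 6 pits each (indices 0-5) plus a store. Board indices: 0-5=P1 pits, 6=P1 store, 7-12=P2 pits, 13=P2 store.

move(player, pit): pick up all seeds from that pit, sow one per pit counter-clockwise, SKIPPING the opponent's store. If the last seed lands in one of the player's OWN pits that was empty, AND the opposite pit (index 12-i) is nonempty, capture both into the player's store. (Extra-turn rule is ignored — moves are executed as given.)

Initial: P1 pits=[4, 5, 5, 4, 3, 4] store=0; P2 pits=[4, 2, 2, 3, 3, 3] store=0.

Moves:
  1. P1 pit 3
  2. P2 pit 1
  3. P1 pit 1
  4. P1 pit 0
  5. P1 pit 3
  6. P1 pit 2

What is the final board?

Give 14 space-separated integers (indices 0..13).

Answer: 0 1 0 1 8 8 3 6 1 4 4 3 3 0

Derivation:
Move 1: P1 pit3 -> P1=[4,5,5,0,4,5](1) P2=[5,2,2,3,3,3](0)
Move 2: P2 pit1 -> P1=[4,5,5,0,4,5](1) P2=[5,0,3,4,3,3](0)
Move 3: P1 pit1 -> P1=[4,0,6,1,5,6](2) P2=[5,0,3,4,3,3](0)
Move 4: P1 pit0 -> P1=[0,1,7,2,6,6](2) P2=[5,0,3,4,3,3](0)
Move 5: P1 pit3 -> P1=[0,1,7,0,7,7](2) P2=[5,0,3,4,3,3](0)
Move 6: P1 pit2 -> P1=[0,1,0,1,8,8](3) P2=[6,1,4,4,3,3](0)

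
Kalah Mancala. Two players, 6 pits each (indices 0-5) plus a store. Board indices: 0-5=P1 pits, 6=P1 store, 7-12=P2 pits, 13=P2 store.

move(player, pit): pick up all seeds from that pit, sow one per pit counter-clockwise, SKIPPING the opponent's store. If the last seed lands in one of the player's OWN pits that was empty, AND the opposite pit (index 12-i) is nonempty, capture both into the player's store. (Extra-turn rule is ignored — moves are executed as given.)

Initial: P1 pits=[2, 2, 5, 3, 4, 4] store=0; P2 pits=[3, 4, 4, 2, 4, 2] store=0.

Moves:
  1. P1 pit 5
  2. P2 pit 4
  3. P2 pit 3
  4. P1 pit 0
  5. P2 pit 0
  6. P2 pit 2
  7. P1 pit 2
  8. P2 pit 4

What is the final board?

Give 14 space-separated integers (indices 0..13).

Answer: 2 5 0 5 5 1 2 1 7 0 2 0 6 3

Derivation:
Move 1: P1 pit5 -> P1=[2,2,5,3,4,0](1) P2=[4,5,5,2,4,2](0)
Move 2: P2 pit4 -> P1=[3,3,5,3,4,0](1) P2=[4,5,5,2,0,3](1)
Move 3: P2 pit3 -> P1=[3,3,5,3,4,0](1) P2=[4,5,5,0,1,4](1)
Move 4: P1 pit0 -> P1=[0,4,6,4,4,0](1) P2=[4,5,5,0,1,4](1)
Move 5: P2 pit0 -> P1=[0,4,6,4,4,0](1) P2=[0,6,6,1,2,4](1)
Move 6: P2 pit2 -> P1=[1,5,6,4,4,0](1) P2=[0,6,0,2,3,5](2)
Move 7: P1 pit2 -> P1=[1,5,0,5,5,1](2) P2=[1,7,0,2,3,5](2)
Move 8: P2 pit4 -> P1=[2,5,0,5,5,1](2) P2=[1,7,0,2,0,6](3)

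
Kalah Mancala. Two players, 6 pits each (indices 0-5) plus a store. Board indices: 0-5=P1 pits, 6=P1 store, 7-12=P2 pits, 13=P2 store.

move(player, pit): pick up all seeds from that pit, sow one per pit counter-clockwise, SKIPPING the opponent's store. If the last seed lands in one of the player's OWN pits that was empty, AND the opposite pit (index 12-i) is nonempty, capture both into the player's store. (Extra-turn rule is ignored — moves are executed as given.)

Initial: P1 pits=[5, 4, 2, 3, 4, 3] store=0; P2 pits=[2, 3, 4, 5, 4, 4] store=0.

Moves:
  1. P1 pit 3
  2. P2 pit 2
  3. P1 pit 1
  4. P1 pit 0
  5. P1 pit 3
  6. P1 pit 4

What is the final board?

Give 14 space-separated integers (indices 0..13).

Answer: 0 1 4 0 0 8 2 3 4 1 7 6 6 1

Derivation:
Move 1: P1 pit3 -> P1=[5,4,2,0,5,4](1) P2=[2,3,4,5,4,4](0)
Move 2: P2 pit2 -> P1=[5,4,2,0,5,4](1) P2=[2,3,0,6,5,5](1)
Move 3: P1 pit1 -> P1=[5,0,3,1,6,5](1) P2=[2,3,0,6,5,5](1)
Move 4: P1 pit0 -> P1=[0,1,4,2,7,6](1) P2=[2,3,0,6,5,5](1)
Move 5: P1 pit3 -> P1=[0,1,4,0,8,7](1) P2=[2,3,0,6,5,5](1)
Move 6: P1 pit4 -> P1=[0,1,4,0,0,8](2) P2=[3,4,1,7,6,6](1)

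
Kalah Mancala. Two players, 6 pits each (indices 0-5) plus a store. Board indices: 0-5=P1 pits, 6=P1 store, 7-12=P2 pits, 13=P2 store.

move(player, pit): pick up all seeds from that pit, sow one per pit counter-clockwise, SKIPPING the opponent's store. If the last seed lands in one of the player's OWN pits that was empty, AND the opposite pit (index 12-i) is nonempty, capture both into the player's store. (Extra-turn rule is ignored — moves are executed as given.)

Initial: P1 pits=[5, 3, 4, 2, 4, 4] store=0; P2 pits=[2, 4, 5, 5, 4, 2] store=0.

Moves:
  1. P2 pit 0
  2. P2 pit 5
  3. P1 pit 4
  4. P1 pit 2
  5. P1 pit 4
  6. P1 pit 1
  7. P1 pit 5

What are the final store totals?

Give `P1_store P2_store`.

Move 1: P2 pit0 -> P1=[5,3,4,2,4,4](0) P2=[0,5,6,5,4,2](0)
Move 2: P2 pit5 -> P1=[6,3,4,2,4,4](0) P2=[0,5,6,5,4,0](1)
Move 3: P1 pit4 -> P1=[6,3,4,2,0,5](1) P2=[1,6,6,5,4,0](1)
Move 4: P1 pit2 -> P1=[6,3,0,3,1,6](2) P2=[1,6,6,5,4,0](1)
Move 5: P1 pit4 -> P1=[6,3,0,3,0,7](2) P2=[1,6,6,5,4,0](1)
Move 6: P1 pit1 -> P1=[6,0,1,4,0,7](9) P2=[1,0,6,5,4,0](1)
Move 7: P1 pit5 -> P1=[6,0,1,4,0,0](10) P2=[2,1,7,6,5,1](1)

Answer: 10 1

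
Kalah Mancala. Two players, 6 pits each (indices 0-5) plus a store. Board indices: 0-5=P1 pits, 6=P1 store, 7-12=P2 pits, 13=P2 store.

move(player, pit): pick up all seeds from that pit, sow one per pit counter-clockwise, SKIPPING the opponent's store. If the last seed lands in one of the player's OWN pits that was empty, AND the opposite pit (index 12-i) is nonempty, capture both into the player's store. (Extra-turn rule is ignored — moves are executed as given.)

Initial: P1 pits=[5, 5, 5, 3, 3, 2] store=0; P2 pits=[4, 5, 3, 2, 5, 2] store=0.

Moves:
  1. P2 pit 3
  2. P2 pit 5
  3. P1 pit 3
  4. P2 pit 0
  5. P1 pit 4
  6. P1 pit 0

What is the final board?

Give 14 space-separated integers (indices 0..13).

Move 1: P2 pit3 -> P1=[5,5,5,3,3,2](0) P2=[4,5,3,0,6,3](0)
Move 2: P2 pit5 -> P1=[6,6,5,3,3,2](0) P2=[4,5,3,0,6,0](1)
Move 3: P1 pit3 -> P1=[6,6,5,0,4,3](1) P2=[4,5,3,0,6,0](1)
Move 4: P2 pit0 -> P1=[6,6,5,0,4,3](1) P2=[0,6,4,1,7,0](1)
Move 5: P1 pit4 -> P1=[6,6,5,0,0,4](2) P2=[1,7,4,1,7,0](1)
Move 6: P1 pit0 -> P1=[0,7,6,1,1,5](3) P2=[1,7,4,1,7,0](1)

Answer: 0 7 6 1 1 5 3 1 7 4 1 7 0 1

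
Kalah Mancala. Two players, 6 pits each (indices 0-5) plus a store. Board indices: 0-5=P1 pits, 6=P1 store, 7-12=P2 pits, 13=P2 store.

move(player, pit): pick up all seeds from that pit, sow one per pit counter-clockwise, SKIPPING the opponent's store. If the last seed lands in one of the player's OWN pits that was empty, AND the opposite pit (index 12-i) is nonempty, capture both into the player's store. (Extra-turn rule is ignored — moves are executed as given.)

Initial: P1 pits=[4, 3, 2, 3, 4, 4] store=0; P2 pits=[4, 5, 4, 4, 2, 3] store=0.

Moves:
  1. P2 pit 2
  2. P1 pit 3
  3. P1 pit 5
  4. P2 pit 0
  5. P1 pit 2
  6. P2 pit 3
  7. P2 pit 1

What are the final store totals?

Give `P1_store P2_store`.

Answer: 2 3

Derivation:
Move 1: P2 pit2 -> P1=[4,3,2,3,4,4](0) P2=[4,5,0,5,3,4](1)
Move 2: P1 pit3 -> P1=[4,3,2,0,5,5](1) P2=[4,5,0,5,3,4](1)
Move 3: P1 pit5 -> P1=[4,3,2,0,5,0](2) P2=[5,6,1,6,3,4](1)
Move 4: P2 pit0 -> P1=[4,3,2,0,5,0](2) P2=[0,7,2,7,4,5](1)
Move 5: P1 pit2 -> P1=[4,3,0,1,6,0](2) P2=[0,7,2,7,4,5](1)
Move 6: P2 pit3 -> P1=[5,4,1,2,6,0](2) P2=[0,7,2,0,5,6](2)
Move 7: P2 pit1 -> P1=[6,5,1,2,6,0](2) P2=[0,0,3,1,6,7](3)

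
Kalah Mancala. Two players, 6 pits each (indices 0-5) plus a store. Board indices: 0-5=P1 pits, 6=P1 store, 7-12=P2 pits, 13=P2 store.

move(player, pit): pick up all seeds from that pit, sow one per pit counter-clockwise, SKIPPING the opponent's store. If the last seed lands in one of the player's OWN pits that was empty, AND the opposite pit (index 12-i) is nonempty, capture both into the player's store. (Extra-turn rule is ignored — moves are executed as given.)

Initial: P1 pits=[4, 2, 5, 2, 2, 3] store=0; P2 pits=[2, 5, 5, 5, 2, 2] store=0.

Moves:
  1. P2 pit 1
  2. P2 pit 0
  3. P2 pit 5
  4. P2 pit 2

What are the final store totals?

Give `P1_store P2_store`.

Move 1: P2 pit1 -> P1=[4,2,5,2,2,3](0) P2=[2,0,6,6,3,3](1)
Move 2: P2 pit0 -> P1=[4,2,5,2,2,3](0) P2=[0,1,7,6,3,3](1)
Move 3: P2 pit5 -> P1=[5,3,5,2,2,3](0) P2=[0,1,7,6,3,0](2)
Move 4: P2 pit2 -> P1=[6,4,6,2,2,3](0) P2=[0,1,0,7,4,1](3)

Answer: 0 3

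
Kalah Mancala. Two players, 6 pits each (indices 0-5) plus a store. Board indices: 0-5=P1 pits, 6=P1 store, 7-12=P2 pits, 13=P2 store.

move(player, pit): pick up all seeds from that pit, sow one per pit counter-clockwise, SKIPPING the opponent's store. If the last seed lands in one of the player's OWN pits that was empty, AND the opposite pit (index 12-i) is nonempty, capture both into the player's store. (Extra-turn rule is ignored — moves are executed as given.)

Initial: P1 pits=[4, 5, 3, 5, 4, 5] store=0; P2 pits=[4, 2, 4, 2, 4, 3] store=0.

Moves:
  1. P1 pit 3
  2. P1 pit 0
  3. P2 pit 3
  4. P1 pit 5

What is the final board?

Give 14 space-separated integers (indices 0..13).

Answer: 0 6 4 1 6 0 2 6 4 5 1 6 4 0

Derivation:
Move 1: P1 pit3 -> P1=[4,5,3,0,5,6](1) P2=[5,3,4,2,4,3](0)
Move 2: P1 pit0 -> P1=[0,6,4,1,6,6](1) P2=[5,3,4,2,4,3](0)
Move 3: P2 pit3 -> P1=[0,6,4,1,6,6](1) P2=[5,3,4,0,5,4](0)
Move 4: P1 pit5 -> P1=[0,6,4,1,6,0](2) P2=[6,4,5,1,6,4](0)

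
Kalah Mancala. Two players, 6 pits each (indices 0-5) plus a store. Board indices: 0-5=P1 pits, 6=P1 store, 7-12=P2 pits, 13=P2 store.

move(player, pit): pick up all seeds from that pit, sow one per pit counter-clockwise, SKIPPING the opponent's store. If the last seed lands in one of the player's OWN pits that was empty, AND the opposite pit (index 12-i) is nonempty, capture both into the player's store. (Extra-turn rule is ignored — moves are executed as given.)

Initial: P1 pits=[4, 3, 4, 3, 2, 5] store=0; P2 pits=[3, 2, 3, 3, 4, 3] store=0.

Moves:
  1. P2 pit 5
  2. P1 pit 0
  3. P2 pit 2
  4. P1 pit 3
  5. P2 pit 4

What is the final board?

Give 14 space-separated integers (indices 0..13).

Move 1: P2 pit5 -> P1=[5,4,4,3,2,5](0) P2=[3,2,3,3,4,0](1)
Move 2: P1 pit0 -> P1=[0,5,5,4,3,6](0) P2=[3,2,3,3,4,0](1)
Move 3: P2 pit2 -> P1=[0,5,5,4,3,6](0) P2=[3,2,0,4,5,1](1)
Move 4: P1 pit3 -> P1=[0,5,5,0,4,7](1) P2=[4,2,0,4,5,1](1)
Move 5: P2 pit4 -> P1=[1,6,6,0,4,7](1) P2=[4,2,0,4,0,2](2)

Answer: 1 6 6 0 4 7 1 4 2 0 4 0 2 2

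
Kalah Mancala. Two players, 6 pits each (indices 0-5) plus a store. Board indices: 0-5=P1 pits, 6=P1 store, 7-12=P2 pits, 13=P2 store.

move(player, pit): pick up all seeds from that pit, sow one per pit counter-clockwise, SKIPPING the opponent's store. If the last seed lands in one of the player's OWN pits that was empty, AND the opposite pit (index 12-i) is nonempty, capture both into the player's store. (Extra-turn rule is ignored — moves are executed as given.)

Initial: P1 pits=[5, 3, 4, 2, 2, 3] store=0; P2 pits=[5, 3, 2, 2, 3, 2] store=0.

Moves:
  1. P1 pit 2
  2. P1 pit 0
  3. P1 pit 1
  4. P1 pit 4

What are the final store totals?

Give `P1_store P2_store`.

Move 1: P1 pit2 -> P1=[5,3,0,3,3,4](1) P2=[5,3,2,2,3,2](0)
Move 2: P1 pit0 -> P1=[0,4,1,4,4,5](1) P2=[5,3,2,2,3,2](0)
Move 3: P1 pit1 -> P1=[0,0,2,5,5,6](1) P2=[5,3,2,2,3,2](0)
Move 4: P1 pit4 -> P1=[0,0,2,5,0,7](2) P2=[6,4,3,2,3,2](0)

Answer: 2 0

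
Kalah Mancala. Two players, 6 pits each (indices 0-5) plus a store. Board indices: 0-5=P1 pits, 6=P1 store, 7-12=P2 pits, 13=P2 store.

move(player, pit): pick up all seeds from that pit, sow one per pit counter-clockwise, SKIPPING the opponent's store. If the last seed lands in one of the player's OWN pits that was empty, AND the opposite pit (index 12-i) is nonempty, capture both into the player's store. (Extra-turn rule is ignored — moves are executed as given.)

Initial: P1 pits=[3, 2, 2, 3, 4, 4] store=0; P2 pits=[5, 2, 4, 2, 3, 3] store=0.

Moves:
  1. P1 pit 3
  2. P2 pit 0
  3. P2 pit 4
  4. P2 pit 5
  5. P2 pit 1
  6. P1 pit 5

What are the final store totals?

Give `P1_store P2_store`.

Move 1: P1 pit3 -> P1=[3,2,2,0,5,5](1) P2=[5,2,4,2,3,3](0)
Move 2: P2 pit0 -> P1=[3,2,2,0,5,5](1) P2=[0,3,5,3,4,4](0)
Move 3: P2 pit4 -> P1=[4,3,2,0,5,5](1) P2=[0,3,5,3,0,5](1)
Move 4: P2 pit5 -> P1=[5,4,3,1,5,5](1) P2=[0,3,5,3,0,0](2)
Move 5: P2 pit1 -> P1=[5,0,3,1,5,5](1) P2=[0,0,6,4,0,0](7)
Move 6: P1 pit5 -> P1=[5,0,3,1,5,0](2) P2=[1,1,7,5,0,0](7)

Answer: 2 7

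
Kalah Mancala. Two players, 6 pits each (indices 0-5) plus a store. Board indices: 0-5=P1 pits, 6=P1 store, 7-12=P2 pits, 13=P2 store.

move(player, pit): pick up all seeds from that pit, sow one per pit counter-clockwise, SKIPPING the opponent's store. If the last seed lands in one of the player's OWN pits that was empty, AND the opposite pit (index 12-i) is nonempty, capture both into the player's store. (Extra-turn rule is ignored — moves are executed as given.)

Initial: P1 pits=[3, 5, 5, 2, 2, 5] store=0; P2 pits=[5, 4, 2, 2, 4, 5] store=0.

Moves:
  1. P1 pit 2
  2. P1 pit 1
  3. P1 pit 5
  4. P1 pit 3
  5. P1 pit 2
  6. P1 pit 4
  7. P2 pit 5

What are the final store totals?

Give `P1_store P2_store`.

Move 1: P1 pit2 -> P1=[3,5,0,3,3,6](1) P2=[6,4,2,2,4,5](0)
Move 2: P1 pit1 -> P1=[3,0,1,4,4,7](2) P2=[6,4,2,2,4,5](0)
Move 3: P1 pit5 -> P1=[3,0,1,4,4,0](3) P2=[7,5,3,3,5,6](0)
Move 4: P1 pit3 -> P1=[3,0,1,0,5,1](4) P2=[8,5,3,3,5,6](0)
Move 5: P1 pit2 -> P1=[3,0,0,0,5,1](8) P2=[8,5,0,3,5,6](0)
Move 6: P1 pit4 -> P1=[3,0,0,0,0,2](9) P2=[9,6,1,3,5,6](0)
Move 7: P2 pit5 -> P1=[4,1,1,1,1,2](9) P2=[9,6,1,3,5,0](1)

Answer: 9 1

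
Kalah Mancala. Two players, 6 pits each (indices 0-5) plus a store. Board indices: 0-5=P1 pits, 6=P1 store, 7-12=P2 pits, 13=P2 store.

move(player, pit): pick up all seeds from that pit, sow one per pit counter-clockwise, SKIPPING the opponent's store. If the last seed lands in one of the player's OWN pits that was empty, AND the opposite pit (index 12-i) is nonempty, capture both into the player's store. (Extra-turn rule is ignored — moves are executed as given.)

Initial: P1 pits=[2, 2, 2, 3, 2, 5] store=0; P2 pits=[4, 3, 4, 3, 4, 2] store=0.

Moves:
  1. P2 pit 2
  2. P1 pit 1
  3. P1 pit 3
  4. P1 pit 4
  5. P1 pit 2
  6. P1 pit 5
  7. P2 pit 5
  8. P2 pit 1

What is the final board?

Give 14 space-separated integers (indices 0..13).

Answer: 0 1 1 1 1 0 3 7 0 2 6 7 0 7

Derivation:
Move 1: P2 pit2 -> P1=[2,2,2,3,2,5](0) P2=[4,3,0,4,5,3](1)
Move 2: P1 pit1 -> P1=[2,0,3,4,2,5](0) P2=[4,3,0,4,5,3](1)
Move 3: P1 pit3 -> P1=[2,0,3,0,3,6](1) P2=[5,3,0,4,5,3](1)
Move 4: P1 pit4 -> P1=[2,0,3,0,0,7](2) P2=[6,3,0,4,5,3](1)
Move 5: P1 pit2 -> P1=[2,0,0,1,1,8](2) P2=[6,3,0,4,5,3](1)
Move 6: P1 pit5 -> P1=[3,0,0,1,1,0](3) P2=[7,4,1,5,6,4](1)
Move 7: P2 pit5 -> P1=[4,1,1,1,1,0](3) P2=[7,4,1,5,6,0](2)
Move 8: P2 pit1 -> P1=[0,1,1,1,1,0](3) P2=[7,0,2,6,7,0](7)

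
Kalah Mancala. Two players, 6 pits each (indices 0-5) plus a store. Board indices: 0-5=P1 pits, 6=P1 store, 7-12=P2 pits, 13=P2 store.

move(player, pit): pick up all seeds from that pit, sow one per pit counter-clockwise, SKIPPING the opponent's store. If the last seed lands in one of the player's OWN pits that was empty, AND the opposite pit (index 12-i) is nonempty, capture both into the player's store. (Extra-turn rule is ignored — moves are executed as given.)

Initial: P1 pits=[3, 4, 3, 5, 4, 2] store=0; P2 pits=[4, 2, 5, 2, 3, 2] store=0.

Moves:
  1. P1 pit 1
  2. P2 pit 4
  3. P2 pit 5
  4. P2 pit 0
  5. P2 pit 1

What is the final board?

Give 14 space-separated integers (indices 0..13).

Move 1: P1 pit1 -> P1=[3,0,4,6,5,3](0) P2=[4,2,5,2,3,2](0)
Move 2: P2 pit4 -> P1=[4,0,4,6,5,3](0) P2=[4,2,5,2,0,3](1)
Move 3: P2 pit5 -> P1=[5,1,4,6,5,3](0) P2=[4,2,5,2,0,0](2)
Move 4: P2 pit0 -> P1=[5,0,4,6,5,3](0) P2=[0,3,6,3,0,0](4)
Move 5: P2 pit1 -> P1=[5,0,4,6,5,3](0) P2=[0,0,7,4,1,0](4)

Answer: 5 0 4 6 5 3 0 0 0 7 4 1 0 4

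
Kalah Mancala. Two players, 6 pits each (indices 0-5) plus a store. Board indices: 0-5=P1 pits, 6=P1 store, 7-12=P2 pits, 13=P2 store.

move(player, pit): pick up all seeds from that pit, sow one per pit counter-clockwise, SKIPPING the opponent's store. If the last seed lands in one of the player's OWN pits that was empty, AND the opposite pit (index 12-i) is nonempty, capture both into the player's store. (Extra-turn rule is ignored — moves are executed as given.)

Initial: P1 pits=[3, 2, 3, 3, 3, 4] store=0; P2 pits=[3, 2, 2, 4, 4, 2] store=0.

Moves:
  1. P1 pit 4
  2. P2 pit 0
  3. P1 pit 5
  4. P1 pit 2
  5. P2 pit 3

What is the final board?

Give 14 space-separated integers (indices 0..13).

Answer: 4 3 1 4 1 0 4 0 4 4 0 6 3 1

Derivation:
Move 1: P1 pit4 -> P1=[3,2,3,3,0,5](1) P2=[4,2,2,4,4,2](0)
Move 2: P2 pit0 -> P1=[3,2,3,3,0,5](1) P2=[0,3,3,5,5,2](0)
Move 3: P1 pit5 -> P1=[3,2,3,3,0,0](2) P2=[1,4,4,6,5,2](0)
Move 4: P1 pit2 -> P1=[3,2,0,4,1,0](4) P2=[0,4,4,6,5,2](0)
Move 5: P2 pit3 -> P1=[4,3,1,4,1,0](4) P2=[0,4,4,0,6,3](1)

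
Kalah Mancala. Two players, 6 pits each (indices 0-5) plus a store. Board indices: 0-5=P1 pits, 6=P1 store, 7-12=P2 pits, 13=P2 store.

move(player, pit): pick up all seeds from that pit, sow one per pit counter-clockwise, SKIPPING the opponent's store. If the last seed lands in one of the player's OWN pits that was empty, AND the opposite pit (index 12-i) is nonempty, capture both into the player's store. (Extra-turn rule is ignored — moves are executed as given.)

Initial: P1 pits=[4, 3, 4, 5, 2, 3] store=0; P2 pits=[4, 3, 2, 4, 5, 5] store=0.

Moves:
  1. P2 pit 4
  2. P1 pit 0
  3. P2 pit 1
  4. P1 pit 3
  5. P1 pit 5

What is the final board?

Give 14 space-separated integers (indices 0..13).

Answer: 0 0 6 0 4 0 2 6 2 5 6 0 6 7

Derivation:
Move 1: P2 pit4 -> P1=[5,4,5,5,2,3](0) P2=[4,3,2,4,0,6](1)
Move 2: P1 pit0 -> P1=[0,5,6,6,3,4](0) P2=[4,3,2,4,0,6](1)
Move 3: P2 pit1 -> P1=[0,0,6,6,3,4](0) P2=[4,0,3,5,0,6](7)
Move 4: P1 pit3 -> P1=[0,0,6,0,4,5](1) P2=[5,1,4,5,0,6](7)
Move 5: P1 pit5 -> P1=[0,0,6,0,4,0](2) P2=[6,2,5,6,0,6](7)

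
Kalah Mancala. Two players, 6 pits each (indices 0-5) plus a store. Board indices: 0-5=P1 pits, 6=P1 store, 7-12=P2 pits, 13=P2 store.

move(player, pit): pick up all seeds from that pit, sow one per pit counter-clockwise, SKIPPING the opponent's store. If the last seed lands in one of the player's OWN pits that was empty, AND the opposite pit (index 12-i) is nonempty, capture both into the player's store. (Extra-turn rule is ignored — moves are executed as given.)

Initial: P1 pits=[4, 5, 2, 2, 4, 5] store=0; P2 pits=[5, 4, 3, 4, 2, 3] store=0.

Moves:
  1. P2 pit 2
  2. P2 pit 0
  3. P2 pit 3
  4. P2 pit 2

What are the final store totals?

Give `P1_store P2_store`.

Move 1: P2 pit2 -> P1=[4,5,2,2,4,5](0) P2=[5,4,0,5,3,4](0)
Move 2: P2 pit0 -> P1=[4,5,2,2,4,5](0) P2=[0,5,1,6,4,5](0)
Move 3: P2 pit3 -> P1=[5,6,3,2,4,5](0) P2=[0,5,1,0,5,6](1)
Move 4: P2 pit2 -> P1=[5,6,0,2,4,5](0) P2=[0,5,0,0,5,6](5)

Answer: 0 5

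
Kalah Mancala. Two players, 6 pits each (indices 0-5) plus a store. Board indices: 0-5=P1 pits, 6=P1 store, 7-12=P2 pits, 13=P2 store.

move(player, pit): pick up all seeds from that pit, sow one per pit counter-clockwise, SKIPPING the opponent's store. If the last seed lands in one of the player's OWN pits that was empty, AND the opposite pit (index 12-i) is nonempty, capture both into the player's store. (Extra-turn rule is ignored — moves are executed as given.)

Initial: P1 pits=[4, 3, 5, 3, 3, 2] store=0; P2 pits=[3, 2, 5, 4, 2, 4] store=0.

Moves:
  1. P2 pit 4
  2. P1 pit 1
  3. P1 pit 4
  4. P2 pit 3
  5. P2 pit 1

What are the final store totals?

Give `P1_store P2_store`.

Move 1: P2 pit4 -> P1=[4,3,5,3,3,2](0) P2=[3,2,5,4,0,5](1)
Move 2: P1 pit1 -> P1=[4,0,6,4,4,2](0) P2=[3,2,5,4,0,5](1)
Move 3: P1 pit4 -> P1=[4,0,6,4,0,3](1) P2=[4,3,5,4,0,5](1)
Move 4: P2 pit3 -> P1=[5,0,6,4,0,3](1) P2=[4,3,5,0,1,6](2)
Move 5: P2 pit1 -> P1=[5,0,6,4,0,3](1) P2=[4,0,6,1,2,6](2)

Answer: 1 2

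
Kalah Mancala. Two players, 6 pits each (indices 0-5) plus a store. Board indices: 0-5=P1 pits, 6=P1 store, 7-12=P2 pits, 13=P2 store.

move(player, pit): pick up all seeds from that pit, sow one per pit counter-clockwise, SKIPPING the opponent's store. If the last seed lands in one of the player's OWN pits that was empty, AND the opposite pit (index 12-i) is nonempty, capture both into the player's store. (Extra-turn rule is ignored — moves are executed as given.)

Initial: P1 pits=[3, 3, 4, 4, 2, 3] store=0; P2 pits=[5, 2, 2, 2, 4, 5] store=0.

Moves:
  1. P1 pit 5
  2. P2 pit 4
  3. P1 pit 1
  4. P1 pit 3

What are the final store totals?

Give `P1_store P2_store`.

Move 1: P1 pit5 -> P1=[3,3,4,4,2,0](1) P2=[6,3,2,2,4,5](0)
Move 2: P2 pit4 -> P1=[4,4,4,4,2,0](1) P2=[6,3,2,2,0,6](1)
Move 3: P1 pit1 -> P1=[4,0,5,5,3,0](8) P2=[0,3,2,2,0,6](1)
Move 4: P1 pit3 -> P1=[4,0,5,0,4,1](9) P2=[1,4,2,2,0,6](1)

Answer: 9 1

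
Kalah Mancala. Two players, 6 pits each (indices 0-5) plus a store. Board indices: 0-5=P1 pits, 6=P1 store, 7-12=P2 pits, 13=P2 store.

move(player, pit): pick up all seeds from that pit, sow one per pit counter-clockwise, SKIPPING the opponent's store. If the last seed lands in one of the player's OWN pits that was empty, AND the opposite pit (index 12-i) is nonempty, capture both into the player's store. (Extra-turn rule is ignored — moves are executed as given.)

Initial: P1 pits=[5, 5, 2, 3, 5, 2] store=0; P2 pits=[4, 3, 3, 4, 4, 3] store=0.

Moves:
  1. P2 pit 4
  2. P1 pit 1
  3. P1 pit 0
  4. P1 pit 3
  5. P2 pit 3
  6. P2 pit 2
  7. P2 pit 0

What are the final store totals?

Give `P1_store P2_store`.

Answer: 3 3

Derivation:
Move 1: P2 pit4 -> P1=[6,6,2,3,5,2](0) P2=[4,3,3,4,0,4](1)
Move 2: P1 pit1 -> P1=[6,0,3,4,6,3](1) P2=[5,3,3,4,0,4](1)
Move 3: P1 pit0 -> P1=[0,1,4,5,7,4](2) P2=[5,3,3,4,0,4](1)
Move 4: P1 pit3 -> P1=[0,1,4,0,8,5](3) P2=[6,4,3,4,0,4](1)
Move 5: P2 pit3 -> P1=[1,1,4,0,8,5](3) P2=[6,4,3,0,1,5](2)
Move 6: P2 pit2 -> P1=[1,1,4,0,8,5](3) P2=[6,4,0,1,2,6](2)
Move 7: P2 pit0 -> P1=[1,1,4,0,8,5](3) P2=[0,5,1,2,3,7](3)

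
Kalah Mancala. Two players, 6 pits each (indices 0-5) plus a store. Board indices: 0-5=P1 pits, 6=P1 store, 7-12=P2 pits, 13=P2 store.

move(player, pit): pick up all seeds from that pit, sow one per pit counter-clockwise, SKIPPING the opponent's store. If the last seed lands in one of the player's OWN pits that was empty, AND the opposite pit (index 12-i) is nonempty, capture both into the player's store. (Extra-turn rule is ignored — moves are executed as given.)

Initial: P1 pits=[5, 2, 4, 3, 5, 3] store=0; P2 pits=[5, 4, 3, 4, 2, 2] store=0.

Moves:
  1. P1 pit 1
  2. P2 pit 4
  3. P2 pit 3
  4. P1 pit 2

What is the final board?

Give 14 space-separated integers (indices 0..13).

Answer: 6 0 0 5 6 4 1 6 4 3 0 1 4 2

Derivation:
Move 1: P1 pit1 -> P1=[5,0,5,4,5,3](0) P2=[5,4,3,4,2,2](0)
Move 2: P2 pit4 -> P1=[5,0,5,4,5,3](0) P2=[5,4,3,4,0,3](1)
Move 3: P2 pit3 -> P1=[6,0,5,4,5,3](0) P2=[5,4,3,0,1,4](2)
Move 4: P1 pit2 -> P1=[6,0,0,5,6,4](1) P2=[6,4,3,0,1,4](2)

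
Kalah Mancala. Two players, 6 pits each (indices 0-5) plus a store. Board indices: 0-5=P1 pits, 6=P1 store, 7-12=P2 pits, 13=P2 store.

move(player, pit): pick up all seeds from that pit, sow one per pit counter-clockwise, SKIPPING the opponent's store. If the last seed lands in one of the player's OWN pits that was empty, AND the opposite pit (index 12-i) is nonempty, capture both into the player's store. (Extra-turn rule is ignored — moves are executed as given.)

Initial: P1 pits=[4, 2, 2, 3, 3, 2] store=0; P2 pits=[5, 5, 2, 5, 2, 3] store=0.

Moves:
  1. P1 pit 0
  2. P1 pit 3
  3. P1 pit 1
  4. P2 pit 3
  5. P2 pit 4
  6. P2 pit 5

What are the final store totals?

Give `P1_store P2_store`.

Move 1: P1 pit0 -> P1=[0,3,3,4,4,2](0) P2=[5,5,2,5,2,3](0)
Move 2: P1 pit3 -> P1=[0,3,3,0,5,3](1) P2=[6,5,2,5,2,3](0)
Move 3: P1 pit1 -> P1=[0,0,4,1,6,3](1) P2=[6,5,2,5,2,3](0)
Move 4: P2 pit3 -> P1=[1,1,4,1,6,3](1) P2=[6,5,2,0,3,4](1)
Move 5: P2 pit4 -> P1=[2,1,4,1,6,3](1) P2=[6,5,2,0,0,5](2)
Move 6: P2 pit5 -> P1=[3,2,5,2,6,3](1) P2=[6,5,2,0,0,0](3)

Answer: 1 3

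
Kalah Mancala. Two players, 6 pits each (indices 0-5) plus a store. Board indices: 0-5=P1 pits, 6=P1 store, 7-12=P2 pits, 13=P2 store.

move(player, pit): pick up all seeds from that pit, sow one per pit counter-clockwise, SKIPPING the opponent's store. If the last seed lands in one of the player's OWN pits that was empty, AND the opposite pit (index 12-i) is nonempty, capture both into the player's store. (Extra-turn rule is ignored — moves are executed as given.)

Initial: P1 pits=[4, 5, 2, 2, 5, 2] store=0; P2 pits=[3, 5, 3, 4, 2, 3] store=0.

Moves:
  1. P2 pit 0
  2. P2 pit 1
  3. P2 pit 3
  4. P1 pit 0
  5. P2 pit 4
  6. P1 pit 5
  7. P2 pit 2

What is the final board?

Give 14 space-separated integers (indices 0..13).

Move 1: P2 pit0 -> P1=[4,5,2,2,5,2](0) P2=[0,6,4,5,2,3](0)
Move 2: P2 pit1 -> P1=[5,5,2,2,5,2](0) P2=[0,0,5,6,3,4](1)
Move 3: P2 pit3 -> P1=[6,6,3,2,5,2](0) P2=[0,0,5,0,4,5](2)
Move 4: P1 pit0 -> P1=[0,7,4,3,6,3](1) P2=[0,0,5,0,4,5](2)
Move 5: P2 pit4 -> P1=[1,8,4,3,6,3](1) P2=[0,0,5,0,0,6](3)
Move 6: P1 pit5 -> P1=[1,8,4,3,6,0](2) P2=[1,1,5,0,0,6](3)
Move 7: P2 pit2 -> P1=[2,8,4,3,6,0](2) P2=[1,1,0,1,1,7](4)

Answer: 2 8 4 3 6 0 2 1 1 0 1 1 7 4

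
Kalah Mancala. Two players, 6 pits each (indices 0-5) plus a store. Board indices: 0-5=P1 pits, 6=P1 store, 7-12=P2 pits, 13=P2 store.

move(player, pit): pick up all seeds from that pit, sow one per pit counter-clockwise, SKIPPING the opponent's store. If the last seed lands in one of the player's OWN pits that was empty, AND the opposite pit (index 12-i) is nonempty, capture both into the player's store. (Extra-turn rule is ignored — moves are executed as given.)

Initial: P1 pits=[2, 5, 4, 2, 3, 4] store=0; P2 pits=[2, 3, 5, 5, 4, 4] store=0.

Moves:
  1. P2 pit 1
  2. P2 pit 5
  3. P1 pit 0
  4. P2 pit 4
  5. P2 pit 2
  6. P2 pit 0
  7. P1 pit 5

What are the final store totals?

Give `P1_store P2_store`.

Answer: 1 7

Derivation:
Move 1: P2 pit1 -> P1=[2,5,4,2,3,4](0) P2=[2,0,6,6,5,4](0)
Move 2: P2 pit5 -> P1=[3,6,5,2,3,4](0) P2=[2,0,6,6,5,0](1)
Move 3: P1 pit0 -> P1=[0,7,6,3,3,4](0) P2=[2,0,6,6,5,0](1)
Move 4: P2 pit4 -> P1=[1,8,7,3,3,4](0) P2=[2,0,6,6,0,1](2)
Move 5: P2 pit2 -> P1=[2,9,7,3,3,4](0) P2=[2,0,0,7,1,2](3)
Move 6: P2 pit0 -> P1=[2,9,7,0,3,4](0) P2=[0,1,0,7,1,2](7)
Move 7: P1 pit5 -> P1=[2,9,7,0,3,0](1) P2=[1,2,1,7,1,2](7)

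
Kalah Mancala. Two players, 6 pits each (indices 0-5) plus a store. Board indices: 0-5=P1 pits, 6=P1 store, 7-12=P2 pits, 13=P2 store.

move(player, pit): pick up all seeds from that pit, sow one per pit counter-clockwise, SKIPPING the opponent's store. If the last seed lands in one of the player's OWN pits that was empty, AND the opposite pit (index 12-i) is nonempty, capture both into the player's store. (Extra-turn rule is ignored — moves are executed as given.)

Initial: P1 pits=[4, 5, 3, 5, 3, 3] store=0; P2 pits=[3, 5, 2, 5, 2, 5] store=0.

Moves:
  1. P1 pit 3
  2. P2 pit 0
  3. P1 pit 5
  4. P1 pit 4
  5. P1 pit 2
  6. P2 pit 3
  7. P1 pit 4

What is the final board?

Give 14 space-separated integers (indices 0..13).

Move 1: P1 pit3 -> P1=[4,5,3,0,4,4](1) P2=[4,6,2,5,2,5](0)
Move 2: P2 pit0 -> P1=[4,5,3,0,4,4](1) P2=[0,7,3,6,3,5](0)
Move 3: P1 pit5 -> P1=[4,5,3,0,4,0](2) P2=[1,8,4,6,3,5](0)
Move 4: P1 pit4 -> P1=[4,5,3,0,0,1](3) P2=[2,9,4,6,3,5](0)
Move 5: P1 pit2 -> P1=[4,5,0,1,1,2](3) P2=[2,9,4,6,3,5](0)
Move 6: P2 pit3 -> P1=[5,6,1,1,1,2](3) P2=[2,9,4,0,4,6](1)
Move 7: P1 pit4 -> P1=[5,6,1,1,0,3](3) P2=[2,9,4,0,4,6](1)

Answer: 5 6 1 1 0 3 3 2 9 4 0 4 6 1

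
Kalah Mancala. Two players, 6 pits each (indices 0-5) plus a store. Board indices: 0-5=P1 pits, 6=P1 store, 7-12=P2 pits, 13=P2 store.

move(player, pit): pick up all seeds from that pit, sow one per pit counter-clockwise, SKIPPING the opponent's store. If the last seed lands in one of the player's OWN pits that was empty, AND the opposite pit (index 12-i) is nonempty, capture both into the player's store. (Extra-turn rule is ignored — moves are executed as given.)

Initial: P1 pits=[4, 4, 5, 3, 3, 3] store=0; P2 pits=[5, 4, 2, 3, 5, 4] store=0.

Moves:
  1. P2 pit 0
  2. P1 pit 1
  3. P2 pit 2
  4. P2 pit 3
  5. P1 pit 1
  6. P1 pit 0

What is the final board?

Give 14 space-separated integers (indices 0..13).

Move 1: P2 pit0 -> P1=[4,4,5,3,3,3](0) P2=[0,5,3,4,6,5](0)
Move 2: P1 pit1 -> P1=[4,0,6,4,4,4](0) P2=[0,5,3,4,6,5](0)
Move 3: P2 pit2 -> P1=[4,0,6,4,4,4](0) P2=[0,5,0,5,7,6](0)
Move 4: P2 pit3 -> P1=[5,1,6,4,4,4](0) P2=[0,5,0,0,8,7](1)
Move 5: P1 pit1 -> P1=[5,0,7,4,4,4](0) P2=[0,5,0,0,8,7](1)
Move 6: P1 pit0 -> P1=[0,1,8,5,5,5](0) P2=[0,5,0,0,8,7](1)

Answer: 0 1 8 5 5 5 0 0 5 0 0 8 7 1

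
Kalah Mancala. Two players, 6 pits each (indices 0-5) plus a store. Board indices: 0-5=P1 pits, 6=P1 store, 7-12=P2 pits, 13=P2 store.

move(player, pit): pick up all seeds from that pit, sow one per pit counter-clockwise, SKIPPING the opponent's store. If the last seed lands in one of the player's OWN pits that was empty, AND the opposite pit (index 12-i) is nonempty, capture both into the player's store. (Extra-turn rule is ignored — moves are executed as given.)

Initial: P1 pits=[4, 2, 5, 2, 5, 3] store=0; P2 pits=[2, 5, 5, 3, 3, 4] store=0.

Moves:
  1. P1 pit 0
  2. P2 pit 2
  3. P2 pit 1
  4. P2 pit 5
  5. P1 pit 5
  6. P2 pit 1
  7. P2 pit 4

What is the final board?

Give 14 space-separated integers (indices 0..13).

Answer: 3 5 8 4 7 0 1 3 0 2 5 0 1 4

Derivation:
Move 1: P1 pit0 -> P1=[0,3,6,3,6,3](0) P2=[2,5,5,3,3,4](0)
Move 2: P2 pit2 -> P1=[1,3,6,3,6,3](0) P2=[2,5,0,4,4,5](1)
Move 3: P2 pit1 -> P1=[1,3,6,3,6,3](0) P2=[2,0,1,5,5,6](2)
Move 4: P2 pit5 -> P1=[2,4,7,4,7,3](0) P2=[2,0,1,5,5,0](3)
Move 5: P1 pit5 -> P1=[2,4,7,4,7,0](1) P2=[3,1,1,5,5,0](3)
Move 6: P2 pit1 -> P1=[2,4,7,4,7,0](1) P2=[3,0,2,5,5,0](3)
Move 7: P2 pit4 -> P1=[3,5,8,4,7,0](1) P2=[3,0,2,5,0,1](4)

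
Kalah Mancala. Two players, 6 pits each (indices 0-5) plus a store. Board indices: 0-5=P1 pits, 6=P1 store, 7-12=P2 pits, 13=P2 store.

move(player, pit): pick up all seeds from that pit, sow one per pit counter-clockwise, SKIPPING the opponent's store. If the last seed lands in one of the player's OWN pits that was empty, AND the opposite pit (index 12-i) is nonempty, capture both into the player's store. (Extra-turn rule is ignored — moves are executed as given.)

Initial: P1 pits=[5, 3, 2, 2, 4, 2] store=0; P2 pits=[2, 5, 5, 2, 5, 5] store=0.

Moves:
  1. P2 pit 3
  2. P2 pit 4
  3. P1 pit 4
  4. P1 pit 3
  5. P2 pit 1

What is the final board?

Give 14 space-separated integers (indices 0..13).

Answer: 7 4 3 0 1 4 2 3 0 6 1 1 8 2

Derivation:
Move 1: P2 pit3 -> P1=[5,3,2,2,4,2](0) P2=[2,5,5,0,6,6](0)
Move 2: P2 pit4 -> P1=[6,4,3,3,4,2](0) P2=[2,5,5,0,0,7](1)
Move 3: P1 pit4 -> P1=[6,4,3,3,0,3](1) P2=[3,6,5,0,0,7](1)
Move 4: P1 pit3 -> P1=[6,4,3,0,1,4](2) P2=[3,6,5,0,0,7](1)
Move 5: P2 pit1 -> P1=[7,4,3,0,1,4](2) P2=[3,0,6,1,1,8](2)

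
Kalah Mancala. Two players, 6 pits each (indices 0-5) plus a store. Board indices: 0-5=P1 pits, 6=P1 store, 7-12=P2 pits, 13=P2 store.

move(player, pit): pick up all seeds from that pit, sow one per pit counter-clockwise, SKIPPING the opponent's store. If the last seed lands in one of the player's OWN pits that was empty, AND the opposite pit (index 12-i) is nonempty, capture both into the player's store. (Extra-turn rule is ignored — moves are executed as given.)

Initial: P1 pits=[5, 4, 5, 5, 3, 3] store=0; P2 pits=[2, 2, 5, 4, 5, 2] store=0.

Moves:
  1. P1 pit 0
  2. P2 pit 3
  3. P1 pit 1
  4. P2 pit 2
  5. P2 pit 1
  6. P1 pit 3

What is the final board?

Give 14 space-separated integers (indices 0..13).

Move 1: P1 pit0 -> P1=[0,5,6,6,4,4](0) P2=[2,2,5,4,5,2](0)
Move 2: P2 pit3 -> P1=[1,5,6,6,4,4](0) P2=[2,2,5,0,6,3](1)
Move 3: P1 pit1 -> P1=[1,0,7,7,5,5](1) P2=[2,2,5,0,6,3](1)
Move 4: P2 pit2 -> P1=[2,0,7,7,5,5](1) P2=[2,2,0,1,7,4](2)
Move 5: P2 pit1 -> P1=[2,0,7,7,5,5](1) P2=[2,0,1,2,7,4](2)
Move 6: P1 pit3 -> P1=[2,0,7,0,6,6](2) P2=[3,1,2,3,7,4](2)

Answer: 2 0 7 0 6 6 2 3 1 2 3 7 4 2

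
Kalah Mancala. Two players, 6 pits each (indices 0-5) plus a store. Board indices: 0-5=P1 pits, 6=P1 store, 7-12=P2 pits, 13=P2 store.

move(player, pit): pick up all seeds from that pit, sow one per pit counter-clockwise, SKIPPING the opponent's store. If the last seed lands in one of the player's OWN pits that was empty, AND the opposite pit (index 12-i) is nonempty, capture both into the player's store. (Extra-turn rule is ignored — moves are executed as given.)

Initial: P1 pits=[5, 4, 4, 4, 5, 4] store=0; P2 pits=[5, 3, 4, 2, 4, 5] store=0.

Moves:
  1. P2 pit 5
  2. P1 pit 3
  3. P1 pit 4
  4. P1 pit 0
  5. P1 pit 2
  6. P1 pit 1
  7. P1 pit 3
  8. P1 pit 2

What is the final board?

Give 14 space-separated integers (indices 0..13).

Move 1: P2 pit5 -> P1=[6,5,5,5,5,4](0) P2=[5,3,4,2,4,0](1)
Move 2: P1 pit3 -> P1=[6,5,5,0,6,5](1) P2=[6,4,4,2,4,0](1)
Move 3: P1 pit4 -> P1=[6,5,5,0,0,6](2) P2=[7,5,5,3,4,0](1)
Move 4: P1 pit0 -> P1=[0,6,6,1,1,7](3) P2=[7,5,5,3,4,0](1)
Move 5: P1 pit2 -> P1=[0,6,0,2,2,8](4) P2=[8,6,5,3,4,0](1)
Move 6: P1 pit1 -> P1=[0,0,1,3,3,9](5) P2=[9,6,5,3,4,0](1)
Move 7: P1 pit3 -> P1=[0,0,1,0,4,10](6) P2=[9,6,5,3,4,0](1)
Move 8: P1 pit2 -> P1=[0,0,0,0,4,10](12) P2=[9,6,0,3,4,0](1)

Answer: 0 0 0 0 4 10 12 9 6 0 3 4 0 1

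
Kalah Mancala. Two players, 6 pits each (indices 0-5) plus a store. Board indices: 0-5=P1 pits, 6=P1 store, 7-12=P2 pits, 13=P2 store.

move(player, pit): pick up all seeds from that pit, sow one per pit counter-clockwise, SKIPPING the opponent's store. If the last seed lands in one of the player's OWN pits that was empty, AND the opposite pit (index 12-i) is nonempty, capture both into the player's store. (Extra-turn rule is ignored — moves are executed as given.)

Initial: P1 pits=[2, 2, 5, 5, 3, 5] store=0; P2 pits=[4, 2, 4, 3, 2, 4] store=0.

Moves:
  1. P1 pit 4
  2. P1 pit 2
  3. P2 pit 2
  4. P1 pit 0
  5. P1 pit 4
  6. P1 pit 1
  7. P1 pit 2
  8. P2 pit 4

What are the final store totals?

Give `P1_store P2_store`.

Answer: 10 2

Derivation:
Move 1: P1 pit4 -> P1=[2,2,5,5,0,6](1) P2=[5,2,4,3,2,4](0)
Move 2: P1 pit2 -> P1=[2,2,0,6,1,7](2) P2=[6,2,4,3,2,4](0)
Move 3: P2 pit2 -> P1=[2,2,0,6,1,7](2) P2=[6,2,0,4,3,5](1)
Move 4: P1 pit0 -> P1=[0,3,0,6,1,7](7) P2=[6,2,0,0,3,5](1)
Move 5: P1 pit4 -> P1=[0,3,0,6,0,8](7) P2=[6,2,0,0,3,5](1)
Move 6: P1 pit1 -> P1=[0,0,1,7,0,8](10) P2=[6,0,0,0,3,5](1)
Move 7: P1 pit2 -> P1=[0,0,0,8,0,8](10) P2=[6,0,0,0,3,5](1)
Move 8: P2 pit4 -> P1=[1,0,0,8,0,8](10) P2=[6,0,0,0,0,6](2)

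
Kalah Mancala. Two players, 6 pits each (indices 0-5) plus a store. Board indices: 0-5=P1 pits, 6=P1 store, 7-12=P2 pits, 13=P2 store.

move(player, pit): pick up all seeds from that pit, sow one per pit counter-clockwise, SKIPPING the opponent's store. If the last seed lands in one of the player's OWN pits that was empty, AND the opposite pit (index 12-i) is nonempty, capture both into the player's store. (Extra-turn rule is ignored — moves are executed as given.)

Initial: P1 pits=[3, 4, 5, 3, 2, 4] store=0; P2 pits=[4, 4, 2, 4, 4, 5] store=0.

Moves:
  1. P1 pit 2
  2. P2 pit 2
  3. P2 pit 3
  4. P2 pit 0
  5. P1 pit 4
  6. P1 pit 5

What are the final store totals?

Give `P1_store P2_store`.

Move 1: P1 pit2 -> P1=[3,4,0,4,3,5](1) P2=[5,4,2,4,4,5](0)
Move 2: P2 pit2 -> P1=[3,4,0,4,3,5](1) P2=[5,4,0,5,5,5](0)
Move 3: P2 pit3 -> P1=[4,5,0,4,3,5](1) P2=[5,4,0,0,6,6](1)
Move 4: P2 pit0 -> P1=[4,5,0,4,3,5](1) P2=[0,5,1,1,7,7](1)
Move 5: P1 pit4 -> P1=[4,5,0,4,0,6](2) P2=[1,5,1,1,7,7](1)
Move 6: P1 pit5 -> P1=[4,5,0,4,0,0](3) P2=[2,6,2,2,8,7](1)

Answer: 3 1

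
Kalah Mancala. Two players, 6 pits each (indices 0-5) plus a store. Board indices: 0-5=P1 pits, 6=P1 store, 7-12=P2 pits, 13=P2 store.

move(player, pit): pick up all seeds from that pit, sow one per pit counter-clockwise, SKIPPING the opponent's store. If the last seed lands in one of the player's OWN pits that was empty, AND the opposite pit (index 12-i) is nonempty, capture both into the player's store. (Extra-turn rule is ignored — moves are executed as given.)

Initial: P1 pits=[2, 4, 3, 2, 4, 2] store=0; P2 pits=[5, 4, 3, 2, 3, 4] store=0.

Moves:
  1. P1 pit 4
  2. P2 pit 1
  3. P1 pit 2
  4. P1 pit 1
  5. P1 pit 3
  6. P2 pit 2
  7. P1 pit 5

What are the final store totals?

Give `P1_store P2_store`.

Answer: 3 2

Derivation:
Move 1: P1 pit4 -> P1=[2,4,3,2,0,3](1) P2=[6,5,3,2,3,4](0)
Move 2: P2 pit1 -> P1=[2,4,3,2,0,3](1) P2=[6,0,4,3,4,5](1)
Move 3: P1 pit2 -> P1=[2,4,0,3,1,4](1) P2=[6,0,4,3,4,5](1)
Move 4: P1 pit1 -> P1=[2,0,1,4,2,5](1) P2=[6,0,4,3,4,5](1)
Move 5: P1 pit3 -> P1=[2,0,1,0,3,6](2) P2=[7,0,4,3,4,5](1)
Move 6: P2 pit2 -> P1=[2,0,1,0,3,6](2) P2=[7,0,0,4,5,6](2)
Move 7: P1 pit5 -> P1=[2,0,1,0,3,0](3) P2=[8,1,1,5,6,6](2)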